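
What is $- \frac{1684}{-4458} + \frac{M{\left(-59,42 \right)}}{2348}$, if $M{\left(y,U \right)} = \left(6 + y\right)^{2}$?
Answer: $\frac{8238277}{5233692} \approx 1.5741$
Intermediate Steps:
$- \frac{1684}{-4458} + \frac{M{\left(-59,42 \right)}}{2348} = - \frac{1684}{-4458} + \frac{\left(6 - 59\right)^{2}}{2348} = \left(-1684\right) \left(- \frac{1}{4458}\right) + \left(-53\right)^{2} \cdot \frac{1}{2348} = \frac{842}{2229} + 2809 \cdot \frac{1}{2348} = \frac{842}{2229} + \frac{2809}{2348} = \frac{8238277}{5233692}$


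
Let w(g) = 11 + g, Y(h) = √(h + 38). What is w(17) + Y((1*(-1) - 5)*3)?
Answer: 28 + 2*√5 ≈ 32.472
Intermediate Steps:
Y(h) = √(38 + h)
w(17) + Y((1*(-1) - 5)*3) = (11 + 17) + √(38 + (1*(-1) - 5)*3) = 28 + √(38 + (-1 - 5)*3) = 28 + √(38 - 6*3) = 28 + √(38 - 18) = 28 + √20 = 28 + 2*√5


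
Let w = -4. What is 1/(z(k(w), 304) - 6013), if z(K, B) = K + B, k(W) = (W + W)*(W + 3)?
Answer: -1/5701 ≈ -0.00017541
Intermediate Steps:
k(W) = 2*W*(3 + W) (k(W) = (2*W)*(3 + W) = 2*W*(3 + W))
z(K, B) = B + K
1/(z(k(w), 304) - 6013) = 1/((304 + 2*(-4)*(3 - 4)) - 6013) = 1/((304 + 2*(-4)*(-1)) - 6013) = 1/((304 + 8) - 6013) = 1/(312 - 6013) = 1/(-5701) = -1/5701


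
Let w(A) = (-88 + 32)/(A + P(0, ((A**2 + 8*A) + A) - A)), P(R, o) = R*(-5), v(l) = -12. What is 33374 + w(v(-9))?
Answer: 100136/3 ≈ 33379.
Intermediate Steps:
P(R, o) = -5*R
w(A) = -56/A (w(A) = (-88 + 32)/(A - 5*0) = -56/(A + 0) = -56/A)
33374 + w(v(-9)) = 33374 - 56/(-12) = 33374 - 56*(-1/12) = 33374 + 14/3 = 100136/3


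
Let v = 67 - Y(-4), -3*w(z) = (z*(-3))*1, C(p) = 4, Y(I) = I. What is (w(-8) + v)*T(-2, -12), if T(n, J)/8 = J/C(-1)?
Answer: -1512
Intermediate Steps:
w(z) = z (w(z) = -z*(-3)/3 = -(-3*z)/3 = -(-1)*z = z)
T(n, J) = 2*J (T(n, J) = 8*(J/4) = 2*J)
v = 71 (v = 67 - 1*(-4) = 67 + 4 = 71)
(w(-8) + v)*T(-2, -12) = (-8 + 71)*(2*(-12)) = 63*(-24) = -1512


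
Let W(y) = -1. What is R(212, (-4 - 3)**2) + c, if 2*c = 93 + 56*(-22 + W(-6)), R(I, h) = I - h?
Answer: -869/2 ≈ -434.50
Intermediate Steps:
c = -1195/2 (c = (93 + 56*(-22 - 1))/2 = (93 + 56*(-23))/2 = (93 - 1288)/2 = (1/2)*(-1195) = -1195/2 ≈ -597.50)
R(212, (-4 - 3)**2) + c = (212 - (-4 - 3)**2) - 1195/2 = (212 - 1*(-7)**2) - 1195/2 = (212 - 1*49) - 1195/2 = (212 - 49) - 1195/2 = 163 - 1195/2 = -869/2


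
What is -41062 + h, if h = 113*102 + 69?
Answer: -29467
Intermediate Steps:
h = 11595 (h = 11526 + 69 = 11595)
-41062 + h = -41062 + 11595 = -29467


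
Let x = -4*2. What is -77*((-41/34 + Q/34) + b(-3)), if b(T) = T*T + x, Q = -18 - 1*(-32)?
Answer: -539/34 ≈ -15.853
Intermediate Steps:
x = -8
Q = 14 (Q = -18 + 32 = 14)
b(T) = -8 + T**2 (b(T) = T*T - 8 = T**2 - 8 = -8 + T**2)
-77*((-41/34 + Q/34) + b(-3)) = -77*((-41/34 + 14/34) + (-8 + (-3)**2)) = -77*((-41*1/34 + 14*(1/34)) + (-8 + 9)) = -77*((-41/34 + 7/17) + 1) = -77*(-27/34 + 1) = -77*7/34 = -539/34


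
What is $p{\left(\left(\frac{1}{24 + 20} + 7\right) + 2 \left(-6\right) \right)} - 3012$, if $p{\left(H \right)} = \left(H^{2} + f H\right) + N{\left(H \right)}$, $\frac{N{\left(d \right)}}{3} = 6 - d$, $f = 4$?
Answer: $- \frac{5758059}{1936} \approx -2974.2$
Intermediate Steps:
$N{\left(d \right)} = 18 - 3 d$ ($N{\left(d \right)} = 3 \left(6 - d\right) = 18 - 3 d$)
$p{\left(H \right)} = 18 + H + H^{2}$ ($p{\left(H \right)} = \left(H^{2} + 4 H\right) - \left(-18 + 3 H\right) = 18 + H + H^{2}$)
$p{\left(\left(\frac{1}{24 + 20} + 7\right) + 2 \left(-6\right) \right)} - 3012 = \left(18 + \left(\left(\frac{1}{24 + 20} + 7\right) + 2 \left(-6\right)\right) + \left(\left(\frac{1}{24 + 20} + 7\right) + 2 \left(-6\right)\right)^{2}\right) - 3012 = \left(18 - \left(5 - \frac{1}{44}\right) + \left(\left(\frac{1}{44} + 7\right) - 12\right)^{2}\right) - 3012 = \left(18 + \left(\left(\frac{1}{44} + 7\right) - 12\right) + \left(\left(\frac{1}{44} + 7\right) - 12\right)^{2}\right) - 3012 = \left(18 + \left(\frac{309}{44} - 12\right) + \left(\frac{309}{44} - 12\right)^{2}\right) - 3012 = \left(18 - \frac{219}{44} + \left(- \frac{219}{44}\right)^{2}\right) - 3012 = \left(18 - \frac{219}{44} + \frac{47961}{1936}\right) - 3012 = \frac{73173}{1936} - 3012 = - \frac{5758059}{1936}$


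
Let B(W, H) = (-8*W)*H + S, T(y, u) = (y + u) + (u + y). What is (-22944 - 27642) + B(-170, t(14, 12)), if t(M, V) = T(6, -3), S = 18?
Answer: -42408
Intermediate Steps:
T(y, u) = 2*u + 2*y (T(y, u) = (u + y) + (u + y) = 2*u + 2*y)
t(M, V) = 6 (t(M, V) = 2*(-3) + 2*6 = -6 + 12 = 6)
B(W, H) = 18 - 8*H*W (B(W, H) = (-8*W)*H + 18 = -8*H*W + 18 = 18 - 8*H*W)
(-22944 - 27642) + B(-170, t(14, 12)) = (-22944 - 27642) + (18 - 8*6*(-170)) = -50586 + (18 + 8160) = -50586 + 8178 = -42408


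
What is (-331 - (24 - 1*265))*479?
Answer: -43110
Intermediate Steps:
(-331 - (24 - 1*265))*479 = (-331 - (24 - 265))*479 = (-331 - 1*(-241))*479 = (-331 + 241)*479 = -90*479 = -43110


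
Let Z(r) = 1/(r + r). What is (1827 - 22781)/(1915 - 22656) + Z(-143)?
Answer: 5972103/5931926 ≈ 1.0068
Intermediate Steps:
Z(r) = 1/(2*r)
(1827 - 22781)/(1915 - 22656) + Z(-143) = (1827 - 22781)/(1915 - 22656) + (½)/(-143) = -20954/(-20741) + (½)*(-1/143) = -20954*(-1/20741) - 1/286 = 20954/20741 - 1/286 = 5972103/5931926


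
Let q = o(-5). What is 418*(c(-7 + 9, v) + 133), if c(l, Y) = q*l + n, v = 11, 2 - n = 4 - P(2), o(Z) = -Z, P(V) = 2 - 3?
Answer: 58520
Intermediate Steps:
P(V) = -1
n = -3 (n = 2 - (4 - 1*(-1)) = 2 - (4 + 1) = 2 - 1*5 = 2 - 5 = -3)
q = 5 (q = -1*(-5) = 5)
c(l, Y) = -3 + 5*l (c(l, Y) = 5*l - 3 = -3 + 5*l)
418*(c(-7 + 9, v) + 133) = 418*((-3 + 5*(-7 + 9)) + 133) = 418*((-3 + 5*2) + 133) = 418*((-3 + 10) + 133) = 418*(7 + 133) = 418*140 = 58520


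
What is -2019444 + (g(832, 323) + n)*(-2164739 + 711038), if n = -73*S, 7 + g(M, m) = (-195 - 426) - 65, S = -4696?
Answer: -497334937059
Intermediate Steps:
g(M, m) = -693 (g(M, m) = -7 + ((-195 - 426) - 65) = -7 + (-621 - 65) = -7 - 686 = -693)
n = 342808 (n = -73*(-4696) = 342808)
-2019444 + (g(832, 323) + n)*(-2164739 + 711038) = -2019444 + (-693 + 342808)*(-2164739 + 711038) = -2019444 + 342115*(-1453701) = -2019444 - 497332917615 = -497334937059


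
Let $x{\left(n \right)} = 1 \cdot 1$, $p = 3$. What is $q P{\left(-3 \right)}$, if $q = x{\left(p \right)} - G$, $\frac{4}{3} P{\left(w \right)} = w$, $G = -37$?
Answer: $- \frac{171}{2} \approx -85.5$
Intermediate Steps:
$P{\left(w \right)} = \frac{3 w}{4}$
$x{\left(n \right)} = 1$
$q = 38$ ($q = 1 - -37 = 1 + 37 = 38$)
$q P{\left(-3 \right)} = 38 \cdot \frac{3}{4} \left(-3\right) = 38 \left(- \frac{9}{4}\right) = - \frac{171}{2}$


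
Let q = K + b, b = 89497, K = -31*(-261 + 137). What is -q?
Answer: -93341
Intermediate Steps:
K = 3844 (K = -31*(-124) = 3844)
q = 93341 (q = 3844 + 89497 = 93341)
-q = -1*93341 = -93341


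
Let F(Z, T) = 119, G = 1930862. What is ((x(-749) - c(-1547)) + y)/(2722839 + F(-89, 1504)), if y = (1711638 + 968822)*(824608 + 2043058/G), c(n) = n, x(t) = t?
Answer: 1066961321862329679/1314414032449 ≈ 8.1174e+5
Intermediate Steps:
y = 2133922642954245420/965431 (y = (1711638 + 968822)*(824608 + 2043058/1930862) = 2680460*(824608 + 2043058*(1/1930862)) = 2680460*(824608 + 1021529/965431) = 2680460*(796103147577/965431) = 2133922642954245420/965431 ≈ 2.2103e+12)
((x(-749) - c(-1547)) + y)/(2722839 + F(-89, 1504)) = ((-749 - 1*(-1547)) + 2133922642954245420/965431)/(2722839 + 119) = ((-749 + 1547) + 2133922642954245420/965431)/2722958 = (798 + 2133922642954245420/965431)*(1/2722958) = (2133922643724659358/965431)*(1/2722958) = 1066961321862329679/1314414032449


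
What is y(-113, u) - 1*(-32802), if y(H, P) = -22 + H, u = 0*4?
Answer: 32667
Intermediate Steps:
u = 0
y(-113, u) - 1*(-32802) = (-22 - 113) - 1*(-32802) = -135 + 32802 = 32667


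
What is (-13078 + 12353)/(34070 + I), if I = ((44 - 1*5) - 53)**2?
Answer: -725/34266 ≈ -0.021158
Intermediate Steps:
I = 196 (I = ((44 - 5) - 53)**2 = (39 - 53)**2 = (-14)**2 = 196)
(-13078 + 12353)/(34070 + I) = (-13078 + 12353)/(34070 + 196) = -725/34266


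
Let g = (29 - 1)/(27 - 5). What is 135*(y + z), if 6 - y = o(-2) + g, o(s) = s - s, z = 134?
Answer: 206010/11 ≈ 18728.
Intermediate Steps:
o(s) = 0
g = 14/11 (g = 28/22 = 28*(1/22) = 14/11 ≈ 1.2727)
y = 52/11 (y = 6 - (0 + 14/11) = 6 - 1*14/11 = 6 - 14/11 = 52/11 ≈ 4.7273)
135*(y + z) = 135*(52/11 + 134) = 135*(1526/11) = 206010/11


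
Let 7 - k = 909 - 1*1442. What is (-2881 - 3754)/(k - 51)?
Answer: -6635/489 ≈ -13.569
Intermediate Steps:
k = 540 (k = 7 - (909 - 1*1442) = 7 - (909 - 1442) = 7 - 1*(-533) = 7 + 533 = 540)
(-2881 - 3754)/(k - 51) = (-2881 - 3754)/(540 - 51) = -6635/489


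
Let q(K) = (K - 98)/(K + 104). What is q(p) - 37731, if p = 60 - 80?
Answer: -1584761/42 ≈ -37732.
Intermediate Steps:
p = -20
q(K) = (-98 + K)/(104 + K)
q(p) - 37731 = (-98 - 20)/(104 - 20) - 37731 = -118/84 - 37731 = (1/84)*(-118) - 37731 = -59/42 - 37731 = -1584761/42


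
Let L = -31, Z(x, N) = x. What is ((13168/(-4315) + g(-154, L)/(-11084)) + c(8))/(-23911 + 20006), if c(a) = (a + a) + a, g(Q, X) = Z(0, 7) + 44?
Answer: -250428767/46691557825 ≈ -0.0053635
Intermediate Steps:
g(Q, X) = 44 (g(Q, X) = 0 + 44 = 44)
c(a) = 3*a (c(a) = 2*a + a = 3*a)
((13168/(-4315) + g(-154, L)/(-11084)) + c(8))/(-23911 + 20006) = ((13168/(-4315) + 44/(-11084)) + 3*8)/(-23911 + 20006) = ((13168*(-1/4315) + 44*(-1/11084)) + 24)/(-3905) = ((-13168/4315 - 11/2771) + 24)*(-1/3905) = (-36535993/11956865 + 24)*(-1/3905) = (250428767/11956865)*(-1/3905) = -250428767/46691557825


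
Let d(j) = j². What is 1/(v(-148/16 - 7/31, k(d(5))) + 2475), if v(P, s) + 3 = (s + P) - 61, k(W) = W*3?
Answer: 124/307089 ≈ 0.00040379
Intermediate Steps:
k(W) = 3*W
v(P, s) = -64 + P + s (v(P, s) = -3 + ((s + P) - 61) = -3 + ((P + s) - 61) = -3 + (-61 + P + s) = -64 + P + s)
1/(v(-148/16 - 7/31, k(d(5))) + 2475) = 1/((-64 + (-148/16 - 7/31) + 3*5²) + 2475) = 1/((-64 + (-148*1/16 - 7*1/31) + 3*25) + 2475) = 1/((-64 + (-37/4 - 7/31) + 75) + 2475) = 1/((-64 - 1175/124 + 75) + 2475) = 1/(189/124 + 2475) = 1/(307089/124) = 124/307089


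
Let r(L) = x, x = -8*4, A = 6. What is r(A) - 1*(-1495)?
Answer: 1463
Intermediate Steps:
x = -32
r(L) = -32
r(A) - 1*(-1495) = -32 - 1*(-1495) = -32 + 1495 = 1463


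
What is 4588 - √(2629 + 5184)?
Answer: 4588 - √7813 ≈ 4499.6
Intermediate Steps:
4588 - √(2629 + 5184) = 4588 - √7813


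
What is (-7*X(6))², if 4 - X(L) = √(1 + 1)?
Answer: 882 - 392*√2 ≈ 327.63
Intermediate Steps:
X(L) = 4 - √2 (X(L) = 4 - √(1 + 1) = 4 - √2)
(-7*X(6))² = (-7*(4 - √2))² = (-28 + 7*√2)²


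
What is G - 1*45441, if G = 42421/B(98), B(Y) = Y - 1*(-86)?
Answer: -8318723/184 ≈ -45210.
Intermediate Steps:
B(Y) = 86 + Y (B(Y) = Y + 86 = 86 + Y)
G = 42421/184 (G = 42421/(86 + 98) = 42421/184 ≈ 230.55)
G - 1*45441 = 42421/184 - 1*45441 = 42421/184 - 45441 = -8318723/184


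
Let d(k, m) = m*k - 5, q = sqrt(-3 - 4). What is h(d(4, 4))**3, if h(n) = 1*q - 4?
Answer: 20 + 41*I*sqrt(7) ≈ 20.0 + 108.48*I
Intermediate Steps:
q = I*sqrt(7) (q = sqrt(-7) = I*sqrt(7) ≈ 2.6458*I)
d(k, m) = -5 + k*m (d(k, m) = k*m - 5 = -5 + k*m)
h(n) = -4 + I*sqrt(7) (h(n) = 1*(I*sqrt(7)) - 4 = I*sqrt(7) - 4 = -4 + I*sqrt(7))
h(d(4, 4))**3 = (-4 + I*sqrt(7))**3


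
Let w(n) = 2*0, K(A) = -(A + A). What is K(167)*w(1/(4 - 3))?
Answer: 0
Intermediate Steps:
K(A) = -2*A
w(n) = 0
K(167)*w(1/(4 - 3)) = -2*167*0 = -334*0 = 0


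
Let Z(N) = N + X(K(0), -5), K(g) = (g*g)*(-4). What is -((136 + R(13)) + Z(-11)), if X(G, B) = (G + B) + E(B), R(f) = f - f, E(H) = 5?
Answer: -125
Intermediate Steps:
R(f) = 0
K(g) = -4*g² (K(g) = g²*(-4) = -4*g²)
X(G, B) = 5 + B + G (X(G, B) = (G + B) + 5 = (B + G) + 5 = 5 + B + G)
Z(N) = N (Z(N) = N + (5 - 5 - 4*0²) = N + (5 - 5 - 4*0) = N + (5 - 5 + 0) = N + 0 = N)
-((136 + R(13)) + Z(-11)) = -((136 + 0) - 11) = -(136 - 11) = -1*125 = -125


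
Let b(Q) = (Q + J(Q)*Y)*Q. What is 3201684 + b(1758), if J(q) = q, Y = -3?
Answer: -2979444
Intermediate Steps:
b(Q) = -2*Q**2 (b(Q) = (Q + Q*(-3))*Q = (Q - 3*Q)*Q = (-2*Q)*Q = -2*Q**2)
3201684 + b(1758) = 3201684 - 2*1758**2 = 3201684 - 2*3090564 = 3201684 - 6181128 = -2979444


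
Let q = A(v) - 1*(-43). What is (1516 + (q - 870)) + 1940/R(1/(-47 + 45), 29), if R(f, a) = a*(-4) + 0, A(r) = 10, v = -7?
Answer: 19786/29 ≈ 682.28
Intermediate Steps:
q = 53 (q = 10 - 1*(-43) = 10 + 43 = 53)
R(f, a) = -4*a (R(f, a) = -4*a + 0 = -4*a)
(1516 + (q - 870)) + 1940/R(1/(-47 + 45), 29) = (1516 + (53 - 870)) + 1940/((-4*29)) = (1516 - 817) + 1940/(-116) = 699 + 1940*(-1/116) = 699 - 485/29 = 19786/29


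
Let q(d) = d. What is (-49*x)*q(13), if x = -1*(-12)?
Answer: -7644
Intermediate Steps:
x = 12
(-49*x)*q(13) = -49*12*13 = -588*13 = -7644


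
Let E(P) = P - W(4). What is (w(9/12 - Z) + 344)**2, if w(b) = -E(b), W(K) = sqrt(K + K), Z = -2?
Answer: 1863353/16 + 1365*sqrt(2) ≈ 1.1839e+5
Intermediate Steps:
W(K) = sqrt(2)*sqrt(K) (W(K) = sqrt(2*K) = sqrt(2)*sqrt(K))
E(P) = P - 2*sqrt(2) (E(P) = P - sqrt(2)*sqrt(4) = P - sqrt(2)*2 = P - 2*sqrt(2))
w(b) = -b + 2*sqrt(2) (w(b) = -(b - 2*sqrt(2)) = -b + 2*sqrt(2))
(w(9/12 - Z) + 344)**2 = ((-(9/12 - 1*(-2)) + 2*sqrt(2)) + 344)**2 = ((-(9*(1/12) + 2) + 2*sqrt(2)) + 344)**2 = ((-(3/4 + 2) + 2*sqrt(2)) + 344)**2 = ((-1*11/4 + 2*sqrt(2)) + 344)**2 = ((-11/4 + 2*sqrt(2)) + 344)**2 = (1365/4 + 2*sqrt(2))**2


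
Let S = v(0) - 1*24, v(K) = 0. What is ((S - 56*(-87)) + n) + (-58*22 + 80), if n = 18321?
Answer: 21973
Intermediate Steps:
S = -24 (S = 0 - 1*24 = 0 - 24 = -24)
((S - 56*(-87)) + n) + (-58*22 + 80) = ((-24 - 56*(-87)) + 18321) + (-58*22 + 80) = ((-24 + 4872) + 18321) + (-1276 + 80) = (4848 + 18321) - 1196 = 23169 - 1196 = 21973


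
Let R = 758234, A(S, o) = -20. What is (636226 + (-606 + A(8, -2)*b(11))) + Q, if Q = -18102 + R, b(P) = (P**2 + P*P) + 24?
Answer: 1370432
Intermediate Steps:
b(P) = 24 + 2*P**2 (b(P) = (P**2 + P**2) + 24 = 2*P**2 + 24 = 24 + 2*P**2)
Q = 740132 (Q = -18102 + 758234 = 740132)
(636226 + (-606 + A(8, -2)*b(11))) + Q = (636226 + (-606 - 20*(24 + 2*11**2))) + 740132 = (636226 + (-606 - 20*(24 + 2*121))) + 740132 = (636226 + (-606 - 20*(24 + 242))) + 740132 = (636226 + (-606 - 20*266)) + 740132 = (636226 + (-606 - 5320)) + 740132 = (636226 - 5926) + 740132 = 630300 + 740132 = 1370432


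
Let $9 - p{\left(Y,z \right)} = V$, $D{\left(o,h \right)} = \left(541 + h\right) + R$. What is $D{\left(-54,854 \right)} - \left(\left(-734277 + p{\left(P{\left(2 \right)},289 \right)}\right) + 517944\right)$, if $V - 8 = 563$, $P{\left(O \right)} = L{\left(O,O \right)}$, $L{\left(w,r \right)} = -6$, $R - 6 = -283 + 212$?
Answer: $218225$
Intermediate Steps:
$R = -65$ ($R = 6 + \left(-283 + 212\right) = 6 - 71 = -65$)
$P{\left(O \right)} = -6$
$V = 571$ ($V = 8 + 563 = 571$)
$D{\left(o,h \right)} = 476 + h$ ($D{\left(o,h \right)} = \left(541 + h\right) - 65 = 476 + h$)
$p{\left(Y,z \right)} = -562$ ($p{\left(Y,z \right)} = 9 - 571 = -562$)
$D{\left(-54,854 \right)} - \left(\left(-734277 + p{\left(P{\left(2 \right)},289 \right)}\right) + 517944\right) = \left(476 + 854\right) - \left(\left(-734277 - 562\right) + 517944\right) = 1330 - \left(-734839 + 517944\right) = 1330 - -216895 = 1330 + 216895 = 218225$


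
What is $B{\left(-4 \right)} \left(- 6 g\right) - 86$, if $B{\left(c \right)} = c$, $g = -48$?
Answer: $-1238$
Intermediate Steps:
$B{\left(-4 \right)} \left(- 6 g\right) - 86 = - 4 \left(\left(-6\right) \left(-48\right)\right) - 86 = \left(-4\right) 288 - 86 = -1152 - 86 = -1238$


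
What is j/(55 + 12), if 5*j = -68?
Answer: -68/335 ≈ -0.20299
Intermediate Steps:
j = -68/5 (j = (⅕)*(-68) = -68/5 ≈ -13.600)
j/(55 + 12) = -68/5/(55 + 12) = -68/5/67 = (1/67)*(-68/5) = -68/335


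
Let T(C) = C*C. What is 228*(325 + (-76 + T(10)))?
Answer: 79572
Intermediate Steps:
T(C) = C²
228*(325 + (-76 + T(10))) = 228*(325 + (-76 + 10²)) = 228*(325 + (-76 + 100)) = 228*(325 + 24) = 228*349 = 79572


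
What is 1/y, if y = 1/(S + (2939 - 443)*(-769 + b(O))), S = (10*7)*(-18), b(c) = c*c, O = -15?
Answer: -1359084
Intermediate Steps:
b(c) = c**2
S = -1260 (S = 70*(-18) = -1260)
y = -1/1359084 (y = 1/(-1260 + (2939 - 443)*(-769 + (-15)**2)) = 1/(-1260 + 2496*(-769 + 225)) = 1/(-1260 + 2496*(-544)) = 1/(-1260 - 1357824) = 1/(-1359084) = -1/1359084 ≈ -7.3579e-7)
1/y = 1/(-1/1359084) = -1359084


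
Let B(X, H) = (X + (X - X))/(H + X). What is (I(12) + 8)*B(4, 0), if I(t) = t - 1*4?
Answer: 16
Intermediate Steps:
B(X, H) = X/(H + X) (B(X, H) = (X + 0)/(H + X) = X/(H + X))
I(t) = -4 + t (I(t) = t - 4 = -4 + t)
(I(12) + 8)*B(4, 0) = ((-4 + 12) + 8)*(4/(0 + 4)) = (8 + 8)*(4/4) = 16*(4*(¼)) = 16*1 = 16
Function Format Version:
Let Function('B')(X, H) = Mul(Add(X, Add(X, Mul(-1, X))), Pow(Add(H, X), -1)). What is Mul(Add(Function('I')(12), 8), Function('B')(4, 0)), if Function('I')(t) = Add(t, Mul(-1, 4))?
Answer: 16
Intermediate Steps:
Function('B')(X, H) = Mul(X, Pow(Add(H, X), -1)) (Function('B')(X, H) = Mul(Add(X, 0), Pow(Add(H, X), -1)) = Mul(X, Pow(Add(H, X), -1)))
Function('I')(t) = Add(-4, t) (Function('I')(t) = Add(t, -4) = Add(-4, t))
Mul(Add(Function('I')(12), 8), Function('B')(4, 0)) = Mul(Add(Add(-4, 12), 8), Mul(4, Pow(Add(0, 4), -1))) = Mul(Add(8, 8), Mul(4, Pow(4, -1))) = Mul(16, Mul(4, Rational(1, 4))) = Mul(16, 1) = 16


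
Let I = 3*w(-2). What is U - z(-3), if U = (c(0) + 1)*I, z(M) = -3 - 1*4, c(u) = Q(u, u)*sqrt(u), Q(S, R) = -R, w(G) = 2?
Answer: 13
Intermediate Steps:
c(u) = -u**(3/2) (c(u) = (-u)*sqrt(u) = -u**(3/2))
I = 6 (I = 3*2 = 6)
z(M) = -7 (z(M) = -3 - 4 = -7)
U = 6 (U = (-0**(3/2) + 1)*6 = (-1*0 + 1)*6 = (0 + 1)*6 = 1*6 = 6)
U - z(-3) = 6 - 1*(-7) = 6 + 7 = 13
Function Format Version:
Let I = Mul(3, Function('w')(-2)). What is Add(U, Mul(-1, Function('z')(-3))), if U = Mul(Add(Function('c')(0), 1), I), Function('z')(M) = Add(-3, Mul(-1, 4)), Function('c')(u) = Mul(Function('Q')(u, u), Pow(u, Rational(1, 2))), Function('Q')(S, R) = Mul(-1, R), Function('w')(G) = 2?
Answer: 13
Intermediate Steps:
Function('c')(u) = Mul(-1, Pow(u, Rational(3, 2))) (Function('c')(u) = Mul(Mul(-1, u), Pow(u, Rational(1, 2))) = Mul(-1, Pow(u, Rational(3, 2))))
I = 6 (I = Mul(3, 2) = 6)
Function('z')(M) = -7 (Function('z')(M) = Add(-3, -4) = -7)
U = 6 (U = Mul(Add(Mul(-1, Pow(0, Rational(3, 2))), 1), 6) = Mul(Add(Mul(-1, 0), 1), 6) = Mul(Add(0, 1), 6) = Mul(1, 6) = 6)
Add(U, Mul(-1, Function('z')(-3))) = Add(6, Mul(-1, -7)) = Add(6, 7) = 13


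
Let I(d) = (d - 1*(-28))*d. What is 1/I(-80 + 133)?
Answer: 1/4293 ≈ 0.00023294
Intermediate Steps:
I(d) = d*(28 + d) (I(d) = (d + 28)*d = (28 + d)*d = d*(28 + d))
1/I(-80 + 133) = 1/((-80 + 133)*(28 + (-80 + 133))) = 1/(53*(28 + 53)) = 1/(53*81) = 1/4293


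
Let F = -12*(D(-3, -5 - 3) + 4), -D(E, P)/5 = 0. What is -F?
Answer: 48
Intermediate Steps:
D(E, P) = 0 (D(E, P) = -5*0 = 0)
F = -48 (F = -12*(0 + 4) = -12*4 = -48)
-F = -1*(-48) = 48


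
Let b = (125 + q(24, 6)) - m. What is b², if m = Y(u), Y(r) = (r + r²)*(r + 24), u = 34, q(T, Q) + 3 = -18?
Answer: 4749415056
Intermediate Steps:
q(T, Q) = -21 (q(T, Q) = -3 - 18 = -21)
Y(r) = (24 + r)*(r + r²) (Y(r) = (r + r²)*(24 + r) = (24 + r)*(r + r²))
m = 69020 (m = 34*(24 + 34² + 25*34) = 34*(24 + 1156 + 850) = 34*2030 = 69020)
b = -68916 (b = (125 - 21) - 1*69020 = 104 - 69020 = -68916)
b² = (-68916)² = 4749415056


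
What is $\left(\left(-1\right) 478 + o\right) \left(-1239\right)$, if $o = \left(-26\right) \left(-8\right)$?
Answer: $334530$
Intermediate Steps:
$o = 208$
$\left(\left(-1\right) 478 + o\right) \left(-1239\right) = \left(\left(-1\right) 478 + 208\right) \left(-1239\right) = \left(-478 + 208\right) \left(-1239\right) = \left(-270\right) \left(-1239\right) = 334530$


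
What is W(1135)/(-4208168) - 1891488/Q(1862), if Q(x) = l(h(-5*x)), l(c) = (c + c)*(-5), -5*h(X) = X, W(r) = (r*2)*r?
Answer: 52050827467/515500580 ≈ 100.97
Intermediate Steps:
W(r) = 2*r² (W(r) = (2*r)*r = 2*r²)
h(X) = -X/5
l(c) = -10*c (l(c) = (2*c)*(-5) = -10*c)
Q(x) = -10*x (Q(x) = -(-2)*(-5*x) = -10*x)
W(1135)/(-4208168) - 1891488/Q(1862) = (2*1135²)/(-4208168) - 1891488/((-10*1862)) = (2*1288225)*(-1/4208168) - 1891488/(-18620) = 2576450*(-1/4208168) - 1891488*(-1/18620) = -1288225/2104084 + 24888/245 = 52050827467/515500580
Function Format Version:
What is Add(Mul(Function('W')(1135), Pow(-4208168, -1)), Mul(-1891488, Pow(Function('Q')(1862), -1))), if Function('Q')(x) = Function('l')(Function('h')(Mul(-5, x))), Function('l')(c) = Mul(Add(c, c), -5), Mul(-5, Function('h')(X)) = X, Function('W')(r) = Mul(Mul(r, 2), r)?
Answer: Rational(52050827467, 515500580) ≈ 100.97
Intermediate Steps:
Function('W')(r) = Mul(2, Pow(r, 2)) (Function('W')(r) = Mul(Mul(2, r), r) = Mul(2, Pow(r, 2)))
Function('h')(X) = Mul(Rational(-1, 5), X)
Function('l')(c) = Mul(-10, c) (Function('l')(c) = Mul(Mul(2, c), -5) = Mul(-10, c))
Function('Q')(x) = Mul(-10, x) (Function('Q')(x) = Mul(-10, Mul(Rational(-1, 5), Mul(-5, x))) = Mul(-10, x))
Add(Mul(Function('W')(1135), Pow(-4208168, -1)), Mul(-1891488, Pow(Function('Q')(1862), -1))) = Add(Mul(Mul(2, Pow(1135, 2)), Pow(-4208168, -1)), Mul(-1891488, Pow(Mul(-10, 1862), -1))) = Add(Mul(Mul(2, 1288225), Rational(-1, 4208168)), Mul(-1891488, Pow(-18620, -1))) = Add(Mul(2576450, Rational(-1, 4208168)), Mul(-1891488, Rational(-1, 18620))) = Add(Rational(-1288225, 2104084), Rational(24888, 245)) = Rational(52050827467, 515500580)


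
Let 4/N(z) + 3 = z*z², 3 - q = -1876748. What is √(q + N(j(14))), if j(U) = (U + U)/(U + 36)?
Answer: √3655054570264411/44131 ≈ 1369.9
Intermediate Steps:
q = 1876751 (q = 3 - 1*(-1876748) = 3 + 1876748 = 1876751)
j(U) = 2*U/(36 + U) (j(U) = (2*U)/(36 + U) = 2*U/(36 + U))
N(z) = 4/(-3 + z³) (N(z) = 4/(-3 + z*z²) = 4/(-3 + z³))
√(q + N(j(14))) = √(1876751 + 4/(-3 + (2*14/(36 + 14))³)) = √(1876751 + 4/(-3 + (2*14/50)³)) = √(1876751 + 4/(-3 + (2*14*(1/50))³)) = √(1876751 + 4/(-3 + (14/25)³)) = √(1876751 + 4/(-3 + 2744/15625)) = √(1876751 + 4/(-44131/15625)) = √(1876751 + 4*(-15625/44131)) = √(1876751 - 62500/44131) = √(82822835881/44131) = √3655054570264411/44131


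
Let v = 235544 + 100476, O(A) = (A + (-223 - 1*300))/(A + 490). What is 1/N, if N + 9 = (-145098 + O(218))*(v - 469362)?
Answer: 354/6849091092133 ≈ 5.1686e-11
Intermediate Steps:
O(A) = (-523 + A)/(490 + A) (O(A) = (A + (-223 - 300))/(490 + A) = (A - 523)/(490 + A) = (-523 + A)/(490 + A))
v = 336020
N = 6849091092133/354 (N = -9 + (-145098 + (-523 + 218)/(490 + 218))*(336020 - 469362) = -9 + (-145098 - 305/708)*(-133342) = -9 - 102729689/708*(-133342) = -9 + 6849091095319/354 = 6849091092133/354 ≈ 1.9348e+10)
1/N = 1/(6849091092133/354) = 354/6849091092133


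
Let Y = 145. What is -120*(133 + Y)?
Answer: -33360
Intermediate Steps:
-120*(133 + Y) = -120*(133 + 145) = -120*278 = -33360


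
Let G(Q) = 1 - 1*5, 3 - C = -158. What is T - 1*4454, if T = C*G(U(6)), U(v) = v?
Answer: -5098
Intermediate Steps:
C = 161 (C = 3 - 1*(-158) = 3 + 158 = 161)
G(Q) = -4 (G(Q) = 1 - 5 = -4)
T = -644 (T = 161*(-4) = -644)
T - 1*4454 = -644 - 1*4454 = -644 - 4454 = -5098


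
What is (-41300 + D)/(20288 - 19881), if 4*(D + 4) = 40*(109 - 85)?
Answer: -41064/407 ≈ -100.89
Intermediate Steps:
D = 236 (D = -4 + (40*(109 - 85))/4 = -4 + (40*24)/4 = -4 + (¼)*960 = -4 + 240 = 236)
(-41300 + D)/(20288 - 19881) = (-41300 + 236)/(20288 - 19881) = -41064/407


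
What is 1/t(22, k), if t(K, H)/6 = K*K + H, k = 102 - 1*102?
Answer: 1/2904 ≈ 0.00034435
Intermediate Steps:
k = 0 (k = 102 - 102 = 0)
t(K, H) = 6*H + 6*K² (t(K, H) = 6*(K*K + H) = 6*(K² + H) = 6*(H + K²) = 6*H + 6*K²)
1/t(22, k) = 1/(6*0 + 6*22²) = 1/(0 + 6*484) = 1/(0 + 2904) = 1/2904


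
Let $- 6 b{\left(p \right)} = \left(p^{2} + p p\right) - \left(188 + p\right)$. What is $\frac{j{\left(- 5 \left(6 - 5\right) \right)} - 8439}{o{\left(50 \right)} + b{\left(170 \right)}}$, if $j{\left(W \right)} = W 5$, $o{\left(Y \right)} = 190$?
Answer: $\frac{25392}{28151} \approx 0.90199$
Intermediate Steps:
$b{\left(p \right)} = \frac{94}{3} - \frac{p^{2}}{3} + \frac{p}{6}$ ($b{\left(p \right)} = - \frac{\left(p^{2} + p p\right) - \left(188 + p\right)}{6} = - \frac{\left(p^{2} + p^{2}\right) - \left(188 + p\right)}{6} = - \frac{2 p^{2} - \left(188 + p\right)}{6} = - \frac{-188 - p + 2 p^{2}}{6} = \frac{94}{3} - \frac{p^{2}}{3} + \frac{p}{6}$)
$j{\left(W \right)} = 5 W$
$\frac{j{\left(- 5 \left(6 - 5\right) \right)} - 8439}{o{\left(50 \right)} + b{\left(170 \right)}} = \frac{5 \left(- 5 \left(6 - 5\right)\right) - 8439}{190 + \left(\frac{94}{3} - \frac{170^{2}}{3} + \frac{1}{6} \cdot 170\right)} = \frac{5 \left(\left(-5\right) 1\right) - 8439}{190 + \left(\frac{94}{3} - \frac{28900}{3} + \frac{85}{3}\right)} = \frac{5 \left(-5\right) - 8439}{190 + \left(\frac{94}{3} - \frac{28900}{3} + \frac{85}{3}\right)} = \frac{-25 - 8439}{190 - \frac{28721}{3}} = - \frac{8464}{- \frac{28151}{3}} = \left(-8464\right) \left(- \frac{3}{28151}\right) = \frac{25392}{28151}$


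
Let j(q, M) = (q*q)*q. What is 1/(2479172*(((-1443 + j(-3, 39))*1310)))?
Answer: -1/4774141520400 ≈ -2.0946e-13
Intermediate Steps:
j(q, M) = q**3 (j(q, M) = q**2*q = q**3)
1/(2479172*(((-1443 + j(-3, 39))*1310))) = 1/(2479172*(((-1443 + (-3)**3)*1310))) = 1/(2479172*(((-1443 - 27)*1310))) = 1/(2479172*((-1470*1310))) = (1/2479172)/(-1925700) = (1/2479172)*(-1/1925700) = -1/4774141520400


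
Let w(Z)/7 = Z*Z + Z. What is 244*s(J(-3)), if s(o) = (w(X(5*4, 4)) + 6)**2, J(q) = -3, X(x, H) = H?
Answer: 5201104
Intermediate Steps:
w(Z) = 7*Z + 7*Z**2 (w(Z) = 7*(Z*Z + Z) = 7*(Z**2 + Z) = 7*(Z + Z**2) = 7*Z + 7*Z**2)
s(o) = 21316 (s(o) = (7*4*(1 + 4) + 6)**2 = (7*4*5 + 6)**2 = (140 + 6)**2 = 146**2 = 21316)
244*s(J(-3)) = 244*21316 = 5201104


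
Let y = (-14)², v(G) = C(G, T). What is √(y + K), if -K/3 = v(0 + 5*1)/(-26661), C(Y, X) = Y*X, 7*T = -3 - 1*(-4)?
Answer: √758512408521/62209 ≈ 14.000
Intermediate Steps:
T = ⅐ (T = (-3 - 1*(-4))/7 = (-3 + 4)/7 = (⅐)*1 = ⅐ ≈ 0.14286)
C(Y, X) = X*Y
v(G) = G/7
y = 196
K = 5/62209 (K = -3*(0 + 5*1)/7/(-26661) = -3*(0 + 5)/7*(-1)/26661 = -3*(⅐)*5*(-1)/26661 = -15*(-1)/(7*26661) = -3*(-5/186627) = 5/62209 ≈ 8.0374e-5)
√(y + K) = √(196 + 5/62209) = √(12192969/62209) = √758512408521/62209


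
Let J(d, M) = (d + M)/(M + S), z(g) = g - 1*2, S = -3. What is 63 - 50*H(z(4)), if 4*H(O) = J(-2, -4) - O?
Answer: 541/7 ≈ 77.286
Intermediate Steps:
z(g) = -2 + g (z(g) = g - 2 = -2 + g)
J(d, M) = (M + d)/(-3 + M) (J(d, M) = (d + M)/(M - 3) = (M + d)/(-3 + M))
H(O) = 3/14 - O/4 (H(O) = ((-4 - 2)/(-3 - 4) - O)/4 = (-6/(-7) - O)/4 = (-1/7*(-6) - O)/4 = (6/7 - O)/4 = 3/14 - O/4)
63 - 50*H(z(4)) = 63 - 50*(3/14 - (-2 + 4)/4) = 63 - 50*(3/14 - 1/4*2) = 63 - 50*(3/14 - 1/2) = 63 - 50*(-2/7) = 63 + 100/7 = 541/7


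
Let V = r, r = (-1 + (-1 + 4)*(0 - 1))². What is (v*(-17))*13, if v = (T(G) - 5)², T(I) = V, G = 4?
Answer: -26741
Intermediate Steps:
r = 16 (r = (-1 + 3*(-1))² = (-1 - 3)² = (-4)² = 16)
V = 16
T(I) = 16
v = 121 (v = (16 - 5)² = 11² = 121)
(v*(-17))*13 = (121*(-17))*13 = -2057*13 = -26741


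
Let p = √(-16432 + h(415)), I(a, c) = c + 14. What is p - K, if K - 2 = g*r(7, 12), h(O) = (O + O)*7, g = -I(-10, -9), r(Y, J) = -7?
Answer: -37 + I*√10622 ≈ -37.0 + 103.06*I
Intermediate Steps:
I(a, c) = 14 + c
g = -5 (g = -(14 - 9) = -1*5 = -5)
h(O) = 14*O (h(O) = (2*O)*7 = 14*O)
K = 37 (K = 2 - 5*(-7) = 2 + 35 = 37)
p = I*√10622 (p = √(-16432 + 14*415) = √(-16432 + 5810) = √(-10622) = I*√10622 ≈ 103.06*I)
p - K = I*√10622 - 1*37 = I*√10622 - 37 = -37 + I*√10622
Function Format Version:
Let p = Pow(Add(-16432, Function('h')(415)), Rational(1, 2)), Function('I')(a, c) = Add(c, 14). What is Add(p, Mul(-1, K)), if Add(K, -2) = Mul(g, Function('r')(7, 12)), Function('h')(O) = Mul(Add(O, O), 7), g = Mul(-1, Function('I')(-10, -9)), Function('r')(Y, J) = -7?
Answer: Add(-37, Mul(I, Pow(10622, Rational(1, 2)))) ≈ Add(-37.000, Mul(103.06, I))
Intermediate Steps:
Function('I')(a, c) = Add(14, c)
g = -5 (g = Mul(-1, Add(14, -9)) = Mul(-1, 5) = -5)
Function('h')(O) = Mul(14, O) (Function('h')(O) = Mul(Mul(2, O), 7) = Mul(14, O))
K = 37 (K = Add(2, Mul(-5, -7)) = Add(2, 35) = 37)
p = Mul(I, Pow(10622, Rational(1, 2))) (p = Pow(Add(-16432, Mul(14, 415)), Rational(1, 2)) = Pow(Add(-16432, 5810), Rational(1, 2)) = Pow(-10622, Rational(1, 2)) = Mul(I, Pow(10622, Rational(1, 2))) ≈ Mul(103.06, I))
Add(p, Mul(-1, K)) = Add(Mul(I, Pow(10622, Rational(1, 2))), Mul(-1, 37)) = Add(Mul(I, Pow(10622, Rational(1, 2))), -37) = Add(-37, Mul(I, Pow(10622, Rational(1, 2))))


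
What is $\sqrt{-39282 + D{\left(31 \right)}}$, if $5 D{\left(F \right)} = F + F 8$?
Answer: $\frac{i \sqrt{980655}}{5} \approx 198.06 i$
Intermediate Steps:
$D{\left(F \right)} = \frac{9 F}{5}$ ($D{\left(F \right)} = \frac{F + F 8}{5} = \frac{F + 8 F}{5} = \frac{9 F}{5}$)
$\sqrt{-39282 + D{\left(31 \right)}} = \sqrt{-39282 + \frac{9}{5} \cdot 31} = \sqrt{-39282 + \frac{279}{5}} = \sqrt{- \frac{196131}{5}} = \frac{i \sqrt{980655}}{5}$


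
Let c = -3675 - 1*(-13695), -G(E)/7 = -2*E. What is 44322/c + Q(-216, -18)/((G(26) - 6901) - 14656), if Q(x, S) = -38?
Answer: 156616151/35392310 ≈ 4.4251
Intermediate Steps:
G(E) = 14*E (G(E) = -(-14)*E = 14*E)
c = 10020 (c = -3675 + 13695 = 10020)
44322/c + Q(-216, -18)/((G(26) - 6901) - 14656) = 44322/10020 - 38/((14*26 - 6901) - 14656) = 44322*(1/10020) - 38/((364 - 6901) - 14656) = 7387/1670 - 38/(-6537 - 14656) = 7387/1670 - 38/(-21193) = 7387/1670 - 38*(-1/21193) = 7387/1670 + 38/21193 = 156616151/35392310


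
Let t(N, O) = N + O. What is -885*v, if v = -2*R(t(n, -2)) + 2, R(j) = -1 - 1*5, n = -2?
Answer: -12390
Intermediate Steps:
R(j) = -6 (R(j) = -1 - 5 = -6)
v = 14 (v = -2*(-6) + 2 = 12 + 2 = 14)
-885*v = -885*14 = -12390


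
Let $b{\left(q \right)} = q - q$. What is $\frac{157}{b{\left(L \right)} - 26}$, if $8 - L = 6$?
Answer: $- \frac{157}{26} \approx -6.0385$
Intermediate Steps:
$L = 2$ ($L = 8 - 6 = 2$)
$b{\left(q \right)} = 0$
$\frac{157}{b{\left(L \right)} - 26} = \frac{157}{0 - 26} = \frac{157}{-26} = 157 \left(- \frac{1}{26}\right) = - \frac{157}{26}$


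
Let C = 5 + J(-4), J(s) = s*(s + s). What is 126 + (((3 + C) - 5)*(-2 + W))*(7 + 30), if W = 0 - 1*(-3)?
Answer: 1421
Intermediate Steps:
J(s) = 2*s² (J(s) = s*(2*s) = 2*s²)
C = 37 (C = 5 + 2*(-4)² = 5 + 2*16 = 5 + 32 = 37)
W = 3 (W = 0 + 3 = 3)
126 + (((3 + C) - 5)*(-2 + W))*(7 + 30) = 126 + (((3 + 37) - 5)*(-2 + 3))*(7 + 30) = 126 + ((40 - 5)*1)*37 = 126 + (35*1)*37 = 126 + 35*37 = 126 + 1295 = 1421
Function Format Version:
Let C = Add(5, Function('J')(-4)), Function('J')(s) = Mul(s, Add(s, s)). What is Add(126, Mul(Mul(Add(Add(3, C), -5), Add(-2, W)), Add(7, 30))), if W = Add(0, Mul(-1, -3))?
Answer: 1421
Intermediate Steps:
Function('J')(s) = Mul(2, Pow(s, 2)) (Function('J')(s) = Mul(s, Mul(2, s)) = Mul(2, Pow(s, 2)))
C = 37 (C = Add(5, Mul(2, Pow(-4, 2))) = Add(5, Mul(2, 16)) = Add(5, 32) = 37)
W = 3 (W = Add(0, 3) = 3)
Add(126, Mul(Mul(Add(Add(3, C), -5), Add(-2, W)), Add(7, 30))) = Add(126, Mul(Mul(Add(Add(3, 37), -5), Add(-2, 3)), Add(7, 30))) = Add(126, Mul(Mul(Add(40, -5), 1), 37)) = Add(126, Mul(Mul(35, 1), 37)) = Add(126, Mul(35, 37)) = Add(126, 1295) = 1421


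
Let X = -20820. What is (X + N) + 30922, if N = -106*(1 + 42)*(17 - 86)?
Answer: 324604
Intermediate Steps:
N = 314502 (N = -4558*(-69) = -106*(-2967) = 314502)
(X + N) + 30922 = (-20820 + 314502) + 30922 = 293682 + 30922 = 324604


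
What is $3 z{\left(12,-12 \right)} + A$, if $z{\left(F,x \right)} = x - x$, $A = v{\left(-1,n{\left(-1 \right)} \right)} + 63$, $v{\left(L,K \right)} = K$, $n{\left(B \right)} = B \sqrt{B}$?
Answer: $63 - i \approx 63.0 - 1.0 i$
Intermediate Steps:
$n{\left(B \right)} = B^{\frac{3}{2}}$
$A = 63 - i$ ($A = \left(-1\right)^{\frac{3}{2}} + 63 = - i + 63 = 63 - i \approx 63.0 - 1.0 i$)
$z{\left(F,x \right)} = 0$
$3 z{\left(12,-12 \right)} + A = 3 \cdot 0 + \left(63 - i\right) = 0 + \left(63 - i\right) = 63 - i$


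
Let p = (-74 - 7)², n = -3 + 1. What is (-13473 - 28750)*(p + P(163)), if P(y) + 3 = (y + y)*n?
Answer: -249369038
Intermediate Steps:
n = -2
P(y) = -3 - 4*y (P(y) = -3 + (y + y)*(-2) = -3 + (2*y)*(-2) = -3 - 4*y)
p = 6561 (p = (-81)² = 6561)
(-13473 - 28750)*(p + P(163)) = (-13473 - 28750)*(6561 + (-3 - 4*163)) = -42223*(6561 + (-3 - 652)) = -42223*(6561 - 655) = -42223*5906 = -249369038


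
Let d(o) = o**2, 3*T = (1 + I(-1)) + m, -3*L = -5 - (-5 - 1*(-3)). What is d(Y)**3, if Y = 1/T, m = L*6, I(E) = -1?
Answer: 1/64 ≈ 0.015625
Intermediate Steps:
L = 1 (L = -(-5 - (-5 - 1*(-3)))/3 = -(-5 - (-5 + 3))/3 = -(-5 - 1*(-2))/3 = -(-5 + 2)/3 = -1/3*(-3) = 1)
m = 6 (m = 1*6 = 6)
T = 2 (T = ((1 - 1) + 6)/3 = (0 + 6)/3 = (1/3)*6 = 2)
Y = 1/2 ≈ 0.50000
d(Y)**3 = ((1/2)**2)**3 = (1/4)**3 = 1/64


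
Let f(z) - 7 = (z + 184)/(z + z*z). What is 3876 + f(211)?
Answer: 173694751/44732 ≈ 3883.0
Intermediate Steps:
f(z) = 7 + (184 + z)/(z + z²) (f(z) = 7 + (z + 184)/(z + z*z) = 7 + (184 + z)/(z + z²))
3876 + f(211) = 3876 + (184 + 7*211² + 8*211)/(211*(1 + 211)) = 3876 + (1/211)*(184 + 7*44521 + 1688)/212 = 3876 + (1/211)*(1/212)*(184 + 311647 + 1688) = 3876 + (1/211)*(1/212)*313519 = 3876 + 313519/44732 = 173694751/44732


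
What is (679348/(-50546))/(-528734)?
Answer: 169837/6681347191 ≈ 2.5420e-5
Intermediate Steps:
(679348/(-50546))/(-528734) = (679348*(-1/50546))*(-1/528734) = -339674/25273*(-1/528734) = 169837/6681347191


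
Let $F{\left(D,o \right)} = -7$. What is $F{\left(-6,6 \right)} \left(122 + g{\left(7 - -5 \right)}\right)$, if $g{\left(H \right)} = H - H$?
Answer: $-854$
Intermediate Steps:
$g{\left(H \right)} = 0$
$F{\left(-6,6 \right)} \left(122 + g{\left(7 - -5 \right)}\right) = - 7 \left(122 + 0\right) = \left(-7\right) 122 = -854$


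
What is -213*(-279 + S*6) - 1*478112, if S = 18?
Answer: -441689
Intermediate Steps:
-213*(-279 + S*6) - 1*478112 = -213*(-279 + 18*6) - 1*478112 = -213*(-279 + 108) - 478112 = -213*(-171) - 478112 = 36423 - 478112 = -441689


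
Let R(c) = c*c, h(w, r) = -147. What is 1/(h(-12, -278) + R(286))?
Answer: 1/81649 ≈ 1.2248e-5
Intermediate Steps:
R(c) = c²
1/(h(-12, -278) + R(286)) = 1/(-147 + 286²) = 1/(-147 + 81796) = 1/81649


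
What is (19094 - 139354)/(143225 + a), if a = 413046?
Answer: -120260/556271 ≈ -0.21619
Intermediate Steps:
(19094 - 139354)/(143225 + a) = (19094 - 139354)/(143225 + 413046) = -120260/556271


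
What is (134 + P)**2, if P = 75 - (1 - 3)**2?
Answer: 42025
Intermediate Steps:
P = 71 (P = 75 - 1*(-2)**2 = 75 - 1*4 = 75 - 4 = 71)
(134 + P)**2 = (134 + 71)**2 = 205**2 = 42025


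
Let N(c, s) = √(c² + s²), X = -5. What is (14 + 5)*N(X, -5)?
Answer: 95*√2 ≈ 134.35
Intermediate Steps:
(14 + 5)*N(X, -5) = (14 + 5)*√((-5)² + (-5)²) = 19*√(25 + 25) = 19*√50 = 19*(5*√2) = 95*√2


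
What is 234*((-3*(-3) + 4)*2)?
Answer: 6084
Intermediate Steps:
234*((-3*(-3) + 4)*2) = 234*((9 + 4)*2) = 234*(13*2) = 234*26 = 6084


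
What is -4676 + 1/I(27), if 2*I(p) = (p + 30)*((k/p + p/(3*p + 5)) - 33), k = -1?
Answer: -6750635200/1443677 ≈ -4676.0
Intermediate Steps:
I(p) = (30 + p)*(-33 - 1/p + p/(5 + 3*p))/2 (I(p) = ((p + 30)*((-1/p + p/(3*p + 5)) - 33))/2 = ((30 + p)*((-1/p + p/(5 + 3*p)) - 33))/2 = ((30 + p)*(-33 - 1/p + p/(5 + 3*p)))/2 = (30 + p)*(-33 - 1/p + p/(5 + 3*p))/2)
-4676 + 1/I(27) = -4676 + 1/((½)*(-150 - 5045*27 - 3108*27² - 98*27³)/(27*(5 + 3*27))) = -4676 + 1/((½)*(1/27)*(-150 - 136215 - 3108*729 - 98*19683)/(5 + 81)) = -4676 + 1/((½)*(1/27)*(-150 - 136215 - 2265732 - 1928934)/86) = -4676 + 1/((½)*(1/27)*(1/86)*(-4331031)) = -4676 + 1/(-1443677/1548) = -4676 - 1548/1443677 = -6750635200/1443677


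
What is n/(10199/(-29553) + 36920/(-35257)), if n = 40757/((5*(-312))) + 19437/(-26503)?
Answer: 385696762922831137/19992673468668680 ≈ 19.292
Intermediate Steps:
n = -1110504491/41344680 (n = 40757/(-1560) + 19437*(-1/26503) = 40757*(-1/1560) - 19437/26503 = -40757/1560 - 19437/26503 = -1110504491/41344680 ≈ -26.860)
n/(10199/(-29553) + 36920/(-35257)) = -1110504491/(41344680*(10199/(-29553) + 36920/(-35257))) = -1110504491/(41344680*(10199*(-1/29553) + 36920*(-1/35257))) = -1110504491/(41344680*(-10199/29553 - 36920/35257)) = -1110504491/(41344680*(-1450682903/1041950121)) = -1110504491/41344680*(-1041950121/1450682903) = 385696762922831137/19992673468668680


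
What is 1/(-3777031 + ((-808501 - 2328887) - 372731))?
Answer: -1/7287150 ≈ -1.3723e-7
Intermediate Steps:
1/(-3777031 + ((-808501 - 2328887) - 372731)) = 1/(-3777031 + (-3137388 - 372731)) = 1/(-3777031 - 3510119) = 1/(-7287150) = -1/7287150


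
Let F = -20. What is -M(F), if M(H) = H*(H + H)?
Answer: -800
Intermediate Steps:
M(H) = 2*H² (M(H) = H*(2*H) = 2*H²)
-M(F) = -2*(-20)² = -2*400 = -1*800 = -800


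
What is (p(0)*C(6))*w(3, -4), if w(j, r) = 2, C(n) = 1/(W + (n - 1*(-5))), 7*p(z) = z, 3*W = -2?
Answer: 0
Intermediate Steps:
W = -2/3 (W = (1/3)*(-2) = -2/3 ≈ -0.66667)
p(z) = z/7
C(n) = 1/(13/3 + n) (C(n) = 1/(-2/3 + (n - 1*(-5))) = 1/(-2/3 + (n + 5)) = 1/(-2/3 + (5 + n)) = 1/(13/3 + n))
(p(0)*C(6))*w(3, -4) = (((1/7)*0)*(3/(13 + 3*6)))*2 = (0*(3/(13 + 18)))*2 = (0*(3/31))*2 = 0*2 = 0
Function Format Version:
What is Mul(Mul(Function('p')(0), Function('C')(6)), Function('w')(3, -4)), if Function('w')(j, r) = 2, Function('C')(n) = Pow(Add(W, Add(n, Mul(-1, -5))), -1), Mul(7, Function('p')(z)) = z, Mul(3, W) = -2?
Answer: 0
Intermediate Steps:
W = Rational(-2, 3) (W = Mul(Rational(1, 3), -2) = Rational(-2, 3) ≈ -0.66667)
Function('p')(z) = Mul(Rational(1, 7), z)
Function('C')(n) = Pow(Add(Rational(13, 3), n), -1) (Function('C')(n) = Pow(Add(Rational(-2, 3), Add(n, Mul(-1, -5))), -1) = Pow(Add(Rational(-2, 3), Add(n, 5)), -1) = Pow(Add(Rational(-2, 3), Add(5, n)), -1) = Pow(Add(Rational(13, 3), n), -1))
Mul(Mul(Function('p')(0), Function('C')(6)), Function('w')(3, -4)) = Mul(Mul(Mul(Rational(1, 7), 0), Mul(3, Pow(Add(13, Mul(3, 6)), -1))), 2) = Mul(Mul(0, Mul(3, Pow(Add(13, 18), -1))), 2) = Mul(Mul(0, Mul(3, Pow(31, -1))), 2) = Mul(Mul(0, Mul(3, Rational(1, 31))), 2) = Mul(Mul(0, Rational(3, 31)), 2) = Mul(0, 2) = 0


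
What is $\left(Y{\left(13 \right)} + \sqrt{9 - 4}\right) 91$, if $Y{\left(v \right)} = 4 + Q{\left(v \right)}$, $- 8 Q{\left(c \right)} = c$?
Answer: $\frac{1729}{8} + 91 \sqrt{5} \approx 419.61$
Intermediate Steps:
$Q{\left(c \right)} = - \frac{c}{8}$
$Y{\left(v \right)} = 4 - \frac{v}{8}$
$\left(Y{\left(13 \right)} + \sqrt{9 - 4}\right) 91 = \left(\left(4 - \frac{13}{8}\right) + \sqrt{9 - 4}\right) 91 = \left(\left(4 - \frac{13}{8}\right) + \sqrt{5}\right) 91 = \left(\frac{19}{8} + \sqrt{5}\right) 91 = \frac{1729}{8} + 91 \sqrt{5}$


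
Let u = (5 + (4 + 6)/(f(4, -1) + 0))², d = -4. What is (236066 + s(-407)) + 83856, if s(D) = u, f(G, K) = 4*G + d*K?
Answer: 1279809/4 ≈ 3.1995e+5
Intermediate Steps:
f(G, K) = -4*K + 4*G (f(G, K) = 4*G - 4*K = -4*K + 4*G)
u = 121/4 (u = (5 + (4 + 6)/((-4*(-1) + 4*4) + 0))² = (5 + 10/((4 + 16) + 0))² = (5 + 10/(20 + 0))² = (5 + 10/20)² = (5 + 10*(1/20))² = (5 + ½)² = (11/2)² = 121/4 ≈ 30.250)
s(D) = 121/4
(236066 + s(-407)) + 83856 = (236066 + 121/4) + 83856 = 944385/4 + 83856 = 1279809/4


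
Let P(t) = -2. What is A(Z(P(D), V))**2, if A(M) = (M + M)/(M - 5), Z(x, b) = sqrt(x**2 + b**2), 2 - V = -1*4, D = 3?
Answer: 160/(5 - 2*sqrt(10))**2 ≈ 91.197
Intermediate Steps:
V = 6 (V = 2 - (-1)*4 = 2 - 1*(-4) = 2 + 4 = 6)
Z(x, b) = sqrt(b**2 + x**2)
A(M) = 2*M/(-5 + M) (A(M) = (2*M)/(-5 + M) = 2*M/(-5 + M))
A(Z(P(D), V))**2 = (2*sqrt(6**2 + (-2)**2)/(-5 + sqrt(6**2 + (-2)**2)))**2 = (2*sqrt(36 + 4)/(-5 + sqrt(36 + 4)))**2 = (2*sqrt(40)/(-5 + sqrt(40)))**2 = (2*(2*sqrt(10))/(-5 + 2*sqrt(10)))**2 = (4*sqrt(10)/(-5 + 2*sqrt(10)))**2 = 160/(-5 + 2*sqrt(10))**2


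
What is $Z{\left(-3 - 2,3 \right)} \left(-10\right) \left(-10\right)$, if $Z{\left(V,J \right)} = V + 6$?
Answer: $100$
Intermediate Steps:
$Z{\left(V,J \right)} = 6 + V$
$Z{\left(-3 - 2,3 \right)} \left(-10\right) \left(-10\right) = \left(6 - 5\right) \left(-10\right) \left(-10\right) = 1 \left(-10\right) \left(-10\right) = \left(-10\right) \left(-10\right) = 100$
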